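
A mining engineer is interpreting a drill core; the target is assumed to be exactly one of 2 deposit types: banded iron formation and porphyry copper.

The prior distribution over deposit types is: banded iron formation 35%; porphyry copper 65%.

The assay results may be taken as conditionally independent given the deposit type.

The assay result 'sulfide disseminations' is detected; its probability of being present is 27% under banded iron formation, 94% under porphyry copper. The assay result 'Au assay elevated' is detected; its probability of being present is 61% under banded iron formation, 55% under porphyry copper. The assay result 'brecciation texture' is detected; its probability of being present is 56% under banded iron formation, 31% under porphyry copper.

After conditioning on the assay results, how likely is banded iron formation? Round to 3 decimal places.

0.237

For each hypothesis, the unnormalized posterior weight is prior × product of the assay result likelihoods:
  banded iron formation: 0.35 × 0.27 × 0.61 × 0.56 = 0.032281
  porphyry copper: 0.65 × 0.94 × 0.55 × 0.31 = 0.10418
Marginal likelihood of the evidence = 0.13646.
P(banded iron formation | evidence) = 0.032281 / 0.13646 ≈ 0.237.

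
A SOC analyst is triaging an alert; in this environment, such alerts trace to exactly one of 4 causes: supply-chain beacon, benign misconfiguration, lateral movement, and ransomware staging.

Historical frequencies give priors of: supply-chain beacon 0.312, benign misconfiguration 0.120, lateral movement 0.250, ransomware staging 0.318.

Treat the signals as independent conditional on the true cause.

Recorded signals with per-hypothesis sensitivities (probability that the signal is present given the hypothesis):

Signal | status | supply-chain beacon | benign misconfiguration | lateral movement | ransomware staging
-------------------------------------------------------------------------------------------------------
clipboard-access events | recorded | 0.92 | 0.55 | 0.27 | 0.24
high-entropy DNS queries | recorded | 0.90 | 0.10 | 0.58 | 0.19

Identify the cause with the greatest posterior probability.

By Bayes' rule with conditional independence, the unnormalized weight for each hypothesis is prior × ∏ likelihoods:
  supply-chain beacon: 0.312 × 0.92 × 0.90 = 0.25834
  benign misconfiguration: 0.120 × 0.55 × 0.10 = 0.0066
  lateral movement: 0.250 × 0.27 × 0.58 = 0.03915
  ransomware staging: 0.318 × 0.24 × 0.19 = 0.014501
Marginal likelihood of the evidence = 0.31859.
P(supply-chain beacon | evidence) ≈ 0.25834 / 0.31859 ≈ 0.811
P(benign misconfiguration | evidence) ≈ 0.0066 / 0.31859 ≈ 0.021
P(lateral movement | evidence) ≈ 0.03915 / 0.31859 ≈ 0.123
P(ransomware staging | evidence) ≈ 0.014501 / 0.31859 ≈ 0.046
The largest is 0.811, so supply-chain beacon is most probable.

supply-chain beacon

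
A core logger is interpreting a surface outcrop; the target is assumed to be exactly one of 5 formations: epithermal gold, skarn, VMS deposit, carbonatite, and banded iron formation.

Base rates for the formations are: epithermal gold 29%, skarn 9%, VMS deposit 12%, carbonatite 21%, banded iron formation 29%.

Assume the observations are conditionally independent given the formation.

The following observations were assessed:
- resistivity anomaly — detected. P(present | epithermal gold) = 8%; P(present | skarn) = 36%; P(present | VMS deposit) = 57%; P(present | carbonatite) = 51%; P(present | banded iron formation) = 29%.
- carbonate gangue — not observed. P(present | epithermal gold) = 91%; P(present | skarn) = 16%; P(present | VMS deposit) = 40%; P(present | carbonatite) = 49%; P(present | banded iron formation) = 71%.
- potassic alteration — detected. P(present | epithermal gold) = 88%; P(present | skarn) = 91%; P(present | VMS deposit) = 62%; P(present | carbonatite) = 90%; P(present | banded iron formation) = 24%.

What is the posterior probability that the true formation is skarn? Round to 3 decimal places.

For each hypothesis, the unnormalized posterior weight is prior × product of the observation likelihoods (using 1 − P(present | H) for each absent observation):
  epithermal gold: 0.29 × 0.08 × (1 − 0.91) × 0.88 = 0.0018374
  skarn: 0.09 × 0.36 × (1 − 0.16) × 0.91 = 0.024767
  VMS deposit: 0.12 × 0.57 × (1 − 0.40) × 0.62 = 0.025445
  carbonatite: 0.21 × 0.51 × (1 − 0.49) × 0.90 = 0.049159
  banded iron formation: 0.29 × 0.29 × (1 − 0.71) × 0.24 = 0.0058534
Marginal likelihood of the evidence = 0.10706.
P(skarn | evidence) = 0.024767 / 0.10706 ≈ 0.231.

0.231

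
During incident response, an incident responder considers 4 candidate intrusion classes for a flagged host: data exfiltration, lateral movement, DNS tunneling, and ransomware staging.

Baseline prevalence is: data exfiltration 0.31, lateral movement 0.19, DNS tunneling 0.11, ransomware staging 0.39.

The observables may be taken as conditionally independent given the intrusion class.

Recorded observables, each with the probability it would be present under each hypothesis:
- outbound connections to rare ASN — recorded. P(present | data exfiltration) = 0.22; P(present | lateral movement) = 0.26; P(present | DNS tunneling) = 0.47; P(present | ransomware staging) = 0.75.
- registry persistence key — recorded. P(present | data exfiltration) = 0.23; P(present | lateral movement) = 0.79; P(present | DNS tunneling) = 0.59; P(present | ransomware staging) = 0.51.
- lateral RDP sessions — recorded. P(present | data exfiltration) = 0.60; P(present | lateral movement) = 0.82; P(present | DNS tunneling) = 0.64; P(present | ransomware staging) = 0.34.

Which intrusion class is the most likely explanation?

ransomware staging

By Bayes' rule with conditional independence, the unnormalized weight for each hypothesis is prior × ∏ likelihoods:
  data exfiltration: 0.31 × 0.22 × 0.23 × 0.60 = 0.0094116
  lateral movement: 0.19 × 0.26 × 0.79 × 0.82 = 0.032001
  DNS tunneling: 0.11 × 0.47 × 0.59 × 0.64 = 0.019522
  ransomware staging: 0.39 × 0.75 × 0.51 × 0.34 = 0.05072
Normalizing constant Z = 0.0094116 + 0.032001 + 0.019522 + 0.05072 = 0.11165.
P(data exfiltration | evidence) ≈ 0.0094116 / 0.11165 ≈ 0.084
P(lateral movement | evidence) ≈ 0.032001 / 0.11165 ≈ 0.287
P(DNS tunneling | evidence) ≈ 0.019522 / 0.11165 ≈ 0.175
P(ransomware staging | evidence) ≈ 0.05072 / 0.11165 ≈ 0.454
The largest is 0.454, so ransomware staging is most probable.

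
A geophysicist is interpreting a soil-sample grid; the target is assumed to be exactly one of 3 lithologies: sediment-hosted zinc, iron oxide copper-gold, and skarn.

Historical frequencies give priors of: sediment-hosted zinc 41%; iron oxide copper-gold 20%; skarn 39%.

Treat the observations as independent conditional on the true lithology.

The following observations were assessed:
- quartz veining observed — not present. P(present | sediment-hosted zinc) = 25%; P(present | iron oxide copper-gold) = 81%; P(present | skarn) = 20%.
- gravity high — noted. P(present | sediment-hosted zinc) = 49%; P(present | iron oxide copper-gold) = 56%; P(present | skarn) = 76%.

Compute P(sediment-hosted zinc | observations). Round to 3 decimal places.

0.368

Multiply each prior by the joint likelihood of the evidence pattern (using 1 − P(present | H) for each absent observation):
  sediment-hosted zinc: 0.41 × (1 − 0.25) × 0.49 = 0.15068
  iron oxide copper-gold: 0.20 × (1 − 0.81) × 0.56 = 0.02128
  skarn: 0.39 × (1 − 0.20) × 0.76 = 0.23712
Normalizing constant Z = 0.15068 + 0.02128 + 0.23712 = 0.40908.
P(sediment-hosted zinc | evidence) = 0.15068 / 0.40908 ≈ 0.368.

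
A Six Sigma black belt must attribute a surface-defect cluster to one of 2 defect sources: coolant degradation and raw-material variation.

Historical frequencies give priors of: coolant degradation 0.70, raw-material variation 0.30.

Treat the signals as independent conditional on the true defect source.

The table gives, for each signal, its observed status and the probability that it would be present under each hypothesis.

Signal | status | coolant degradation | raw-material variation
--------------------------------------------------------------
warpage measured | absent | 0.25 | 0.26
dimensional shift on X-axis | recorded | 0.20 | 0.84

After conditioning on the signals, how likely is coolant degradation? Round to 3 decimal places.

By Bayes' rule with conditional independence, the unnormalized weight for each hypothesis is prior × ∏ likelihoods (using 1 − P(present | H) for each absent signal):
  coolant degradation: 0.70 × (1 − 0.25) × 0.20 = 0.105
  raw-material variation: 0.30 × (1 − 0.26) × 0.84 = 0.18648
The unnormalized weights sum to 0.29148.
P(coolant degradation | evidence) = 0.105 / 0.29148 ≈ 0.360.

0.360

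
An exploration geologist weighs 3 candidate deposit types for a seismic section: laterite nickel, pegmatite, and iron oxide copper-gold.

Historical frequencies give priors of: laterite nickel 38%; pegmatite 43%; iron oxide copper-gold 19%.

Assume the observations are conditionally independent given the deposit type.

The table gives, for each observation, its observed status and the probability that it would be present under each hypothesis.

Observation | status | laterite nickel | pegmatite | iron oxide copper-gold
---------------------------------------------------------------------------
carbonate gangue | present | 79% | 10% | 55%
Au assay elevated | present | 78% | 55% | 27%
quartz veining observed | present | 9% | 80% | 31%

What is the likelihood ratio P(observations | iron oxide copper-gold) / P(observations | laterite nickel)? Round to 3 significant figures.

The Bayes factor is the ratio of the joint likelihoods of the evidence pattern under the two hypotheses.
  iron oxide copper-gold: 0.55 × 0.27 × 0.31 = 0.046035
  laterite nickel: 0.79 × 0.78 × 0.09 = 0.055458
Bayes factor = 0.046035 / 0.055458 ≈ 0.830

0.830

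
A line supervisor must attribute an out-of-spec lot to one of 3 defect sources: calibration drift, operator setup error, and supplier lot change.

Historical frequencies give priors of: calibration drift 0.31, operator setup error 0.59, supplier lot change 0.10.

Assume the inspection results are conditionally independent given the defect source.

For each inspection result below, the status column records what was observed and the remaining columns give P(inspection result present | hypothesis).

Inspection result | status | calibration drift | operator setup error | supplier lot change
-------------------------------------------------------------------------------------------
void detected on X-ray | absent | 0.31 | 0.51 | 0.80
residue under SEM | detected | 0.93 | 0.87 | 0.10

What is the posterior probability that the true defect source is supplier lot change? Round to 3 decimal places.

0.004

By Bayes' rule with conditional independence, the unnormalized weight for each hypothesis is prior × ∏ likelihoods (using 1 − P(present | H) for each absent inspection result):
  calibration drift: 0.31 × (1 − 0.31) × 0.93 = 0.19893
  operator setup error: 0.59 × (1 − 0.51) × 0.87 = 0.25152
  supplier lot change: 0.10 × (1 − 0.80) × 0.10 = 0.002
Marginal likelihood of the evidence = 0.45244.
P(supplier lot change | evidence) = 0.002 / 0.45244 ≈ 0.004.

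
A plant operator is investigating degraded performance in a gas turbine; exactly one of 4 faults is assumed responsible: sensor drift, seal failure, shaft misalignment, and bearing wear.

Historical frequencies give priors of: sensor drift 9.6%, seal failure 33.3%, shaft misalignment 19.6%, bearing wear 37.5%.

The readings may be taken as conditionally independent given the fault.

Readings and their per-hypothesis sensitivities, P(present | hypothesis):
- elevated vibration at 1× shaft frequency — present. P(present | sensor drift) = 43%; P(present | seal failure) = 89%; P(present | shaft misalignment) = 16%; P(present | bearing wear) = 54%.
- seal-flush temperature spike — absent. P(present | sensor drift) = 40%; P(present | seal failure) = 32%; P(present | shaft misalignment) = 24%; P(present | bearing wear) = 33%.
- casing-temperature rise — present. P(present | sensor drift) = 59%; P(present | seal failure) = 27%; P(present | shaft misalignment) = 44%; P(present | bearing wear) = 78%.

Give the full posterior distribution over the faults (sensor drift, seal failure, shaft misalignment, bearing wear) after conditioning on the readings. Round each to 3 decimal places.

For each hypothesis, the unnormalized posterior weight is prior × product of the reading likelihoods (using 1 − P(present | H) for each absent reading):
  sensor drift: 0.096 × 0.43 × (1 − 0.40) × 0.59 = 0.014613
  seal failure: 0.333 × 0.89 × (1 − 0.32) × 0.27 = 0.054414
  shaft misalignment: 0.196 × 0.16 × (1 − 0.24) × 0.44 = 0.010487
  bearing wear: 0.375 × 0.54 × (1 − 0.33) × 0.78 = 0.10583
Marginal likelihood of the evidence = 0.18534.
P(sensor drift | evidence) = 0.014613 / 0.18534 ≈ 0.079
P(seal failure | evidence) = 0.054414 / 0.18534 ≈ 0.294
P(shaft misalignment | evidence) = 0.010487 / 0.18534 ≈ 0.057
P(bearing wear | evidence) = 0.10583 / 0.18534 ≈ 0.571

0.079, 0.294, 0.057, 0.571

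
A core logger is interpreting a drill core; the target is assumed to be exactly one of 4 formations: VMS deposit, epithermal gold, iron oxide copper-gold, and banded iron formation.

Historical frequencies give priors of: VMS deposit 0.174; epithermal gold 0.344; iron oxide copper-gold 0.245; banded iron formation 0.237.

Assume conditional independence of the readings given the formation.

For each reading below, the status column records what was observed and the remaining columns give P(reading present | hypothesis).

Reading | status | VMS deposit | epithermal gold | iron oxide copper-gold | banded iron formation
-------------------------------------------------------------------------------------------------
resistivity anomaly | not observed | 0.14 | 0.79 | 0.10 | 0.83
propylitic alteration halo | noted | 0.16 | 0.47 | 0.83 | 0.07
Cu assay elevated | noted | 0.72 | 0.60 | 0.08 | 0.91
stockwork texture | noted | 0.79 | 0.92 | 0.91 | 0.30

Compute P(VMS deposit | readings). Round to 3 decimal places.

0.293

By Bayes' rule with conditional independence, the unnormalized weight for each hypothesis is prior × ∏ likelihoods (using 1 − P(present | H) for each absent reading):
  VMS deposit: 0.174 × (1 − 0.14) × 0.16 × 0.72 × 0.79 = 0.013618
  epithermal gold: 0.344 × (1 − 0.79) × 0.47 × 0.60 × 0.92 = 0.018742
  iron oxide copper-gold: 0.245 × (1 − 0.10) × 0.83 × 0.08 × 0.91 = 0.013323
  banded iron formation: 0.237 × (1 − 0.83) × 0.07 × 0.91 × 0.30 = 0.00076994
Marginal likelihood of the evidence = 0.046454.
P(VMS deposit | evidence) = 0.013618 / 0.046454 ≈ 0.293.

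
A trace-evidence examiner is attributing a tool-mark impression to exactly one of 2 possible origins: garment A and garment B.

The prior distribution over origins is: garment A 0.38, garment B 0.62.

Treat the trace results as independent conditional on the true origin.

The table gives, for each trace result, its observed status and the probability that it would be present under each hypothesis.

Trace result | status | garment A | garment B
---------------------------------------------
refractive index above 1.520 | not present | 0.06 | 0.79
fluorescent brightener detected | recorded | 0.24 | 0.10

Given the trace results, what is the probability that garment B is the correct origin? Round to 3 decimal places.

0.132

By Bayes' rule with conditional independence, the unnormalized weight for each hypothesis is prior × ∏ likelihoods (using 1 − P(present | H) for each absent trace result):
  garment A: 0.38 × (1 − 0.06) × 0.24 = 0.085728
  garment B: 0.62 × (1 − 0.79) × 0.10 = 0.01302
The unnormalized weights sum to 0.098748.
P(garment B | evidence) = 0.01302 / 0.098748 ≈ 0.132.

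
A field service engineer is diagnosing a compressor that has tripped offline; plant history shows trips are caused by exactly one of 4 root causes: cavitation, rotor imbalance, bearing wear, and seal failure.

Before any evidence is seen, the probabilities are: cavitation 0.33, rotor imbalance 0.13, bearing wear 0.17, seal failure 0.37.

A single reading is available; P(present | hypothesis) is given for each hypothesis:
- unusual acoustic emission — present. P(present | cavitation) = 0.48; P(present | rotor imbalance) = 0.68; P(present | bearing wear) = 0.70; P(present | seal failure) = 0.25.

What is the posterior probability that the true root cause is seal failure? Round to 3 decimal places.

For each hypothesis, the unnormalized posterior weight is prior × likelihood:
  cavitation: 0.33 × 0.48 = 0.1584
  rotor imbalance: 0.13 × 0.68 = 0.0884
  bearing wear: 0.17 × 0.70 = 0.119
  seal failure: 0.37 × 0.25 = 0.0925
The unnormalized weights sum to 0.4583.
P(seal failure | evidence) = 0.0925 / 0.4583 ≈ 0.202.

0.202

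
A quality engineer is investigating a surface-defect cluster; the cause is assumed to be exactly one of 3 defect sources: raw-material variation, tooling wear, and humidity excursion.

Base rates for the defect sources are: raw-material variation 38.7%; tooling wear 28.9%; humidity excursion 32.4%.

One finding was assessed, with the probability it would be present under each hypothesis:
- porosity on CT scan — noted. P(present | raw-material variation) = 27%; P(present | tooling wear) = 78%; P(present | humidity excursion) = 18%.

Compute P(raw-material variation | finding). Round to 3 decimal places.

For each hypothesis, the unnormalized posterior weight is prior × likelihood:
  raw-material variation: 0.387 × 0.27 = 0.10449
  tooling wear: 0.289 × 0.78 = 0.22542
  humidity excursion: 0.324 × 0.18 = 0.05832
The unnormalized weights sum to 0.38823.
P(raw-material variation | evidence) = 0.10449 / 0.38823 ≈ 0.269.

0.269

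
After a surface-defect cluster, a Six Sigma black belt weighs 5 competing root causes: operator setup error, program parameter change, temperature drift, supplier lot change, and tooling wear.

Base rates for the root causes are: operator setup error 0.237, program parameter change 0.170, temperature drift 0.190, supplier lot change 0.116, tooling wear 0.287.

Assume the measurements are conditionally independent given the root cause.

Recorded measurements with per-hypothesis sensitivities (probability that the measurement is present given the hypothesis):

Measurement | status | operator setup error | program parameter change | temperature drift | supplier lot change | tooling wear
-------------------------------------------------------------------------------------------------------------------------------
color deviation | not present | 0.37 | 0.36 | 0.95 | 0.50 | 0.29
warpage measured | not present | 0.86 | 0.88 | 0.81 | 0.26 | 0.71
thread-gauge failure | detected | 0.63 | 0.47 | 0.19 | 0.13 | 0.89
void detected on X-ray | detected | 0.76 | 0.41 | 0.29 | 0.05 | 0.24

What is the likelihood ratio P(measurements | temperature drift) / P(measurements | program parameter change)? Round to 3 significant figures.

Joint likelihood of the measurement pattern under each hypothesis (using 1 − P(present | H) for each absent measurement):
  temperature drift: (1 − 0.95) × (1 − 0.81) × 0.19 × 0.29 = 0.00052345
  program parameter change: (1 − 0.36) × (1 − 0.88) × 0.47 × 0.41 = 0.014799
Bayes factor = 0.00052345 / 0.014799 ≈ 0.0354

0.0354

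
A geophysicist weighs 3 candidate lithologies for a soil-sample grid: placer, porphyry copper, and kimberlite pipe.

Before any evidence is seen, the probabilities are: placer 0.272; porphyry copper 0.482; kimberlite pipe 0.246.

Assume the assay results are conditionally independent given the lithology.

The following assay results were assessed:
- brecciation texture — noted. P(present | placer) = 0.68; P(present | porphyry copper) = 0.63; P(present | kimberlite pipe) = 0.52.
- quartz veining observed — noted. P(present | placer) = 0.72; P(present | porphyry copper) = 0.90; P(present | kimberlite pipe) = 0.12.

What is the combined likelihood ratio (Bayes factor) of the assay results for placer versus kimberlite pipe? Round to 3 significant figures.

The Bayes factor is the ratio of the joint likelihoods of the assay result pattern under the two hypotheses.
  placer: 0.68 × 0.72 = 0.4896
  kimberlite pipe: 0.52 × 0.12 = 0.0624
Bayes factor = 0.4896 / 0.0624 ≈ 7.85

7.85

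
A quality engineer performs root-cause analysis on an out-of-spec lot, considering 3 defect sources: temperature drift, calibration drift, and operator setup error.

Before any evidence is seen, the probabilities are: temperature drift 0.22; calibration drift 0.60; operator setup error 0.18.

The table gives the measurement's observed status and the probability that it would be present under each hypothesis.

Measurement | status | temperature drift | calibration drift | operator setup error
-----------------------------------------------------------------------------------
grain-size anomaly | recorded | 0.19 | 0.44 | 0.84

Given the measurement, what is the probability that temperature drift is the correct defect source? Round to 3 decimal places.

0.091

For each hypothesis, the unnormalized posterior weight is prior × likelihood:
  temperature drift: 0.22 × 0.19 = 0.0418
  calibration drift: 0.60 × 0.44 = 0.264
  operator setup error: 0.18 × 0.84 = 0.1512
Marginal likelihood of the evidence = 0.457.
P(temperature drift | evidence) = 0.0418 / 0.457 ≈ 0.091.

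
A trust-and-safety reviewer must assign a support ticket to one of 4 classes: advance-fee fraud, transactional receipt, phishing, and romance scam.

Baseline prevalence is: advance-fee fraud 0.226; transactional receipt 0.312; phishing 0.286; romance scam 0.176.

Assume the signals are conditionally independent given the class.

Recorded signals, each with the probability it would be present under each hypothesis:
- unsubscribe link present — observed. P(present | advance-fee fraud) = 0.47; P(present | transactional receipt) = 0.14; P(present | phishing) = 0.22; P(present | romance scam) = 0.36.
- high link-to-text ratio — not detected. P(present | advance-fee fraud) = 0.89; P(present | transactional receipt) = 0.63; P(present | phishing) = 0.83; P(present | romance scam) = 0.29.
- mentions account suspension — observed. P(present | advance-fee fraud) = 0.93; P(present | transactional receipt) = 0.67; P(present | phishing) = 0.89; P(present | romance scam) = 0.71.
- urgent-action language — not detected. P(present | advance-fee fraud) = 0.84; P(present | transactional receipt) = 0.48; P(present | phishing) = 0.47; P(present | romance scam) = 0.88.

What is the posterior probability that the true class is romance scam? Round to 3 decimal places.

By Bayes' rule with conditional independence, the unnormalized weight for each hypothesis is prior × ∏ likelihoods (using 1 − P(present | H) for each absent signal):
  advance-fee fraud: 0.226 × 0.47 × (1 − 0.89) × 0.93 × (1 − 0.84) = 0.0017386
  transactional receipt: 0.312 × 0.14 × (1 − 0.63) × 0.67 × (1 − 0.48) = 0.0056307
  phishing: 0.286 × 0.22 × (1 − 0.83) × 0.89 × (1 − 0.47) = 0.0050455
  romance scam: 0.176 × 0.36 × (1 − 0.29) × 0.71 × (1 − 0.88) = 0.0038328
Marginal likelihood of the evidence = 0.016248.
P(romance scam | evidence) = 0.0038328 / 0.016248 ≈ 0.236.

0.236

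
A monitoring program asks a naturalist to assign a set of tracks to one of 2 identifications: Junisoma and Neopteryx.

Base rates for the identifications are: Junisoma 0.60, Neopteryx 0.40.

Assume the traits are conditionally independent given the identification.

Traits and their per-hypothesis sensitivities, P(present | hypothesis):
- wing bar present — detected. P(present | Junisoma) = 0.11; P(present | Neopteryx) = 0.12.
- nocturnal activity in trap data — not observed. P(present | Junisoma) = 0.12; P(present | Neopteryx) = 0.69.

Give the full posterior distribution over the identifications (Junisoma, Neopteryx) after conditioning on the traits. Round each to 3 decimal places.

0.796, 0.204

By Bayes' rule with conditional independence, the unnormalized weight for each hypothesis is prior × ∏ likelihoods (using 1 − P(present | H) for each absent trait):
  Junisoma: 0.60 × 0.11 × (1 − 0.12) = 0.05808
  Neopteryx: 0.40 × 0.12 × (1 − 0.69) = 0.01488
Marginal likelihood of the evidence = 0.07296.
P(Junisoma | evidence) = 0.05808 / 0.07296 ≈ 0.796
P(Neopteryx | evidence) = 0.01488 / 0.07296 ≈ 0.204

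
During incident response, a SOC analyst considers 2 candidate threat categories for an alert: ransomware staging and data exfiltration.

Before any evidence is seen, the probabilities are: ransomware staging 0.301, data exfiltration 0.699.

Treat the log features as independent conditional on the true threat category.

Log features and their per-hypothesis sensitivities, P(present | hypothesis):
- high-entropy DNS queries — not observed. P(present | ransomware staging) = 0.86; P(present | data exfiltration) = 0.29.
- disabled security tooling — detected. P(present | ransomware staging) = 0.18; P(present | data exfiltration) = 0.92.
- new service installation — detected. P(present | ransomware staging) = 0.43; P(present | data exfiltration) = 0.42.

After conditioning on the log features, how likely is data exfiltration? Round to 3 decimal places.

0.983

By Bayes' rule with conditional independence, the unnormalized weight for each hypothesis is prior × ∏ likelihoods (using 1 − P(present | H) for each absent log feature):
  ransomware staging: 0.301 × (1 − 0.86) × 0.18 × 0.43 = 0.0032616
  data exfiltration: 0.699 × (1 − 0.29) × 0.92 × 0.42 = 0.19177
Normalizing constant Z = 0.0032616 + 0.19177 = 0.19503.
P(data exfiltration | evidence) = 0.19177 / 0.19503 ≈ 0.983.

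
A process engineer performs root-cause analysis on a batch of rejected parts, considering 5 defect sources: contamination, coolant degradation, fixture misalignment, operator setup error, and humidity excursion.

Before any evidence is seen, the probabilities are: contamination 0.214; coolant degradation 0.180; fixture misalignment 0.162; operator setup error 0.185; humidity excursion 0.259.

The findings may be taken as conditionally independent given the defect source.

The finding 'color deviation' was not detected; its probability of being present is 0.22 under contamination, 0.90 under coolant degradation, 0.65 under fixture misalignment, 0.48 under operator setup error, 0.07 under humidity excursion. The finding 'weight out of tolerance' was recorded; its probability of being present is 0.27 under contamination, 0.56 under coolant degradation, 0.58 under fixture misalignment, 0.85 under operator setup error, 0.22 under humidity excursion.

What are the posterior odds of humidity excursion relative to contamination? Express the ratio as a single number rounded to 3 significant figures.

1.18

Posterior odds equal prior odds times the likelihood ratio; only the two competing hypotheses matter (using 1 − P(present | H) for each absent finding).
  humidity excursion: 0.259 × (1 − 0.07) × 0.22 = 0.052991
  contamination: 0.214 × (1 − 0.22) × 0.27 = 0.045068
Odds(humidity excursion : contamination) = 0.052991 / 0.045068 ≈ 1.18.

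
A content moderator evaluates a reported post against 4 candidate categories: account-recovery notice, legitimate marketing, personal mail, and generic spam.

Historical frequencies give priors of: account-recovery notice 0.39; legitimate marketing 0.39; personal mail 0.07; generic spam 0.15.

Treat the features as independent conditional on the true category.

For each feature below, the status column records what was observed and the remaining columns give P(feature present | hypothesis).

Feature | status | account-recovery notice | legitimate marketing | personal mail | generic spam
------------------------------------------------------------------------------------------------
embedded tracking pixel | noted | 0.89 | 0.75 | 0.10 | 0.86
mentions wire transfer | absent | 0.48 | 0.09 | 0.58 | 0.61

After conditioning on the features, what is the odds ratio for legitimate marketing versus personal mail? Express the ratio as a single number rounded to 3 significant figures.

The normalizing constant cancels in an odds ratio, so compute prior × likelihood for the two hypotheses only (using 1 − P(present | H) for each absent feature):
  legitimate marketing: 0.39 × 0.75 × (1 − 0.09) = 0.26617
  personal mail: 0.07 × 0.10 × (1 − 0.58) = 0.00294
Odds(legitimate marketing : personal mail) = 0.26617 / 0.00294 ≈ 90.5.

90.5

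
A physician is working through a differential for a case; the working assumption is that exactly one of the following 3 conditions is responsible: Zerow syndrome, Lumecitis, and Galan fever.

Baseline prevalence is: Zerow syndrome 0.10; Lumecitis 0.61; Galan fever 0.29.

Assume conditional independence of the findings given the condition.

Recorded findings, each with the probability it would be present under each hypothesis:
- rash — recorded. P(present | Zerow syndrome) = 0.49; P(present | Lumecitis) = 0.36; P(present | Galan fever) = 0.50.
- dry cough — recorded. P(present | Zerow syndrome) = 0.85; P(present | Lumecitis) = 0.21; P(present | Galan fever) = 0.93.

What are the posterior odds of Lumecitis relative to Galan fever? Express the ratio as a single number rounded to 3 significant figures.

The normalizing constant cancels in an odds ratio, so compute prior × likelihood for the two hypotheses only:
  Lumecitis: 0.61 × 0.36 × 0.21 = 0.046116
  Galan fever: 0.29 × 0.50 × 0.93 = 0.13485
Odds(Lumecitis : Galan fever) = 0.046116 / 0.13485 ≈ 0.342.

0.342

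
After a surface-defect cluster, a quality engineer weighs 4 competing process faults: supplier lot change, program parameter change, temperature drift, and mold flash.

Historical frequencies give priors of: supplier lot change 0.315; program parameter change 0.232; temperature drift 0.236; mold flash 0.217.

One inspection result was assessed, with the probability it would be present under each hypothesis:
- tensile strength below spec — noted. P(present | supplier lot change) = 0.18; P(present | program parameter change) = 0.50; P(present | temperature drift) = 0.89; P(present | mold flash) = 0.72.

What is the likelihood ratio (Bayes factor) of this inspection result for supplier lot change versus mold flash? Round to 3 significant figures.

The Bayes factor is the ratio of the two likelihoods.
  supplier lot change: 0.18
  mold flash: 0.72
Bayes factor = 0.18 / 0.72 ≈ 0.250

0.250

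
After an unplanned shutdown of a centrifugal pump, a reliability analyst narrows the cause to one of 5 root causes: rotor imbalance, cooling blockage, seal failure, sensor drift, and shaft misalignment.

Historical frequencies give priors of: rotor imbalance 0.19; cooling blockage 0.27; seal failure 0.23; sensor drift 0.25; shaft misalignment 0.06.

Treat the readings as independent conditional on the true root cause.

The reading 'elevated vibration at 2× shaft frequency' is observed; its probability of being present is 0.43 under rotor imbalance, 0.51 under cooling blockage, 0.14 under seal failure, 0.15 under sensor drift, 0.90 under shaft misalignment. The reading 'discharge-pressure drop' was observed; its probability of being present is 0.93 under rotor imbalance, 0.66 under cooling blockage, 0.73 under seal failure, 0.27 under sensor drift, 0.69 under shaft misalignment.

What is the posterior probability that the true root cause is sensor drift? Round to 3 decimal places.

0.043

For each hypothesis, the unnormalized posterior weight is prior × product of the reading likelihoods:
  rotor imbalance: 0.19 × 0.43 × 0.93 = 0.075981
  cooling blockage: 0.27 × 0.51 × 0.66 = 0.090882
  seal failure: 0.23 × 0.14 × 0.73 = 0.023506
  sensor drift: 0.25 × 0.15 × 0.27 = 0.010125
  shaft misalignment: 0.06 × 0.90 × 0.69 = 0.03726
Normalizing constant Z = 0.075981 + 0.090882 + 0.023506 + 0.010125 + 0.03726 = 0.23775.
P(sensor drift | evidence) = 0.010125 / 0.23775 ≈ 0.043.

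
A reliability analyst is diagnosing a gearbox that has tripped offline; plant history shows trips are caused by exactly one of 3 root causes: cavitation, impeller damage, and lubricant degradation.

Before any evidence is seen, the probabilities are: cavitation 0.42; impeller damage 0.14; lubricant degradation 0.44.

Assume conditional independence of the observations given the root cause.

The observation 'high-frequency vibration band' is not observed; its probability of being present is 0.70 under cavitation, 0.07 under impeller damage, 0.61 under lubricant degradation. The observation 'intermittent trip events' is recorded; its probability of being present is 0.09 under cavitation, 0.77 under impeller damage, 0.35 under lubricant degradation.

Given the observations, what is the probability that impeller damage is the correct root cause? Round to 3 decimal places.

0.584

For each hypothesis, the unnormalized posterior weight is prior × product of the observation likelihoods (using 1 − P(present | H) for each absent observation):
  cavitation: 0.42 × (1 − 0.70) × 0.09 = 0.01134
  impeller damage: 0.14 × (1 − 0.07) × 0.77 = 0.10025
  lubricant degradation: 0.44 × (1 − 0.61) × 0.35 = 0.06006
Normalizing constant Z = 0.01134 + 0.10025 + 0.06006 = 0.17165.
P(impeller damage | evidence) = 0.10025 / 0.17165 ≈ 0.584.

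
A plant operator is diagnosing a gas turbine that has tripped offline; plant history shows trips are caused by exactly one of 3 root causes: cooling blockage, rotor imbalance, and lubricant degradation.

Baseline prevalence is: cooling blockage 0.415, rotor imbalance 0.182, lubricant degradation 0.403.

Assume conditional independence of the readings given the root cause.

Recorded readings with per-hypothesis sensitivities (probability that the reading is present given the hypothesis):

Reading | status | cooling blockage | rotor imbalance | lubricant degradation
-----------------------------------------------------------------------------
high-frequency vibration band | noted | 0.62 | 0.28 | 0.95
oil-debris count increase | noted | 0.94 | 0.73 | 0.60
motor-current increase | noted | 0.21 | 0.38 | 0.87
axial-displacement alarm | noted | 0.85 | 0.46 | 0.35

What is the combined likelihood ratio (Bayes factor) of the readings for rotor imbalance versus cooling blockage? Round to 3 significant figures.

0.343

Take the product of per-reading likelihoods under each hypothesis, then divide.
  rotor imbalance: 0.28 × 0.73 × 0.38 × 0.46 = 0.035729
  cooling blockage: 0.62 × 0.94 × 0.21 × 0.85 = 0.10403
Bayes factor = 0.035729 / 0.10403 ≈ 0.343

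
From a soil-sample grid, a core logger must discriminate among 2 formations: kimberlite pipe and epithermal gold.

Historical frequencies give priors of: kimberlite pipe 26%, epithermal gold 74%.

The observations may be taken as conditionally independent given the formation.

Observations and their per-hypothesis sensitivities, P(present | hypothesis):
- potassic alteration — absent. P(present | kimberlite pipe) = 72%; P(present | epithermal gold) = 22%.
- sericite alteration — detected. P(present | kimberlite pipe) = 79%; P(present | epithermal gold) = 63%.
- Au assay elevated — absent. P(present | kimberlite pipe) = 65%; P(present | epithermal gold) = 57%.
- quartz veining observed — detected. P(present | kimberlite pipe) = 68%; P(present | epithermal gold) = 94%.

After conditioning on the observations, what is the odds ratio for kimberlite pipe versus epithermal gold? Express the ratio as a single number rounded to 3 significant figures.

0.0931

Unnormalized posterior weight (prior times the observation likelihoods) for each of the two hypotheses (using 1 − P(present | H) for each absent observation):
  kimberlite pipe: 0.26 × (1 − 0.72) × 0.79 × (1 − 0.65) × 0.68 = 0.013688
  epithermal gold: 0.74 × (1 − 0.22) × 0.63 × (1 − 0.57) × 0.94 = 0.14698
Odds(kimberlite pipe : epithermal gold) = 0.013688 / 0.14698 ≈ 0.0931.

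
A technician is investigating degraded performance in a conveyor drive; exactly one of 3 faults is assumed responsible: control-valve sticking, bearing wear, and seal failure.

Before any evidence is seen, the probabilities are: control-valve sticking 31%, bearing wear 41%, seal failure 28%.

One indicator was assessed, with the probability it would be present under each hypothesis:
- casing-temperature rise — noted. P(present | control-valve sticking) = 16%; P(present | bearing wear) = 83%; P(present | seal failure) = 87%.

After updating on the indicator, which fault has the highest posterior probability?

bearing wear

By Bayes' rule, the unnormalized weight for each hypothesis is prior × likelihood:
  control-valve sticking: 0.31 × 0.16 = 0.0496
  bearing wear: 0.41 × 0.83 = 0.3403
  seal failure: 0.28 × 0.87 = 0.2436
The unnormalized weights sum to 0.6335.
P(control-valve sticking | evidence) ≈ 0.0496 / 0.6335 ≈ 0.078
P(bearing wear | evidence) ≈ 0.3403 / 0.6335 ≈ 0.537
P(seal failure | evidence) ≈ 0.2436 / 0.6335 ≈ 0.385
The largest is 0.537, so bearing wear is most probable.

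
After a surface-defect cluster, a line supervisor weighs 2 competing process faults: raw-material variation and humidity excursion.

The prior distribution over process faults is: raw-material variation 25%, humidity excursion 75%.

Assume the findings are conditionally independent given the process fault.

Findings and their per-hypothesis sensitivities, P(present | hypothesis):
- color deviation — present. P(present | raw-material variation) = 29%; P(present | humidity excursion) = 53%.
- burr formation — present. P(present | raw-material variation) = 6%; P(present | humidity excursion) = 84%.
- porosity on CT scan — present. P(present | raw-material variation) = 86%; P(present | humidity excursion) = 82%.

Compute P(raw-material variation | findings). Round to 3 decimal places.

Multiply each prior by the joint likelihood of the evidence pattern:
  raw-material variation: 0.250 × 0.29 × 0.06 × 0.86 = 0.003741
  humidity excursion: 0.750 × 0.53 × 0.84 × 0.82 = 0.2738
Normalizing constant Z = 0.003741 + 0.2738 = 0.27754.
P(raw-material variation | evidence) = 0.003741 / 0.27754 ≈ 0.013.

0.013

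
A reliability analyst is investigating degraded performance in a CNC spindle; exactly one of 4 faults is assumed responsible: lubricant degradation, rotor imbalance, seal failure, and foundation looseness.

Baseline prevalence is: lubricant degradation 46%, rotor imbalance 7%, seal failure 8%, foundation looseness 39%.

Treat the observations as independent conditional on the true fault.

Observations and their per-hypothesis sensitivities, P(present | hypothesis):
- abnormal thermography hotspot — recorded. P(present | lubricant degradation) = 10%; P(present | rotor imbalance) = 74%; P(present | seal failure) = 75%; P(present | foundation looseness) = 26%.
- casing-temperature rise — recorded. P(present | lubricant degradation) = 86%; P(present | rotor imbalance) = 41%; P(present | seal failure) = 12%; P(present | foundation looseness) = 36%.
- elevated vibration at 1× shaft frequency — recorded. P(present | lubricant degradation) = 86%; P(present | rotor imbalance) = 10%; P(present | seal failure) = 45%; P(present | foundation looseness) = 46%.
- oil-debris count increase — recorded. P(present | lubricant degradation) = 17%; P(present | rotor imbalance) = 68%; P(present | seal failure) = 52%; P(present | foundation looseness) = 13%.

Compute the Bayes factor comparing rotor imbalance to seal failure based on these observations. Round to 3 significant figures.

Joint likelihood of the evidence pattern under each hypothesis:
  rotor imbalance: 0.74 × 0.41 × 0.10 × 0.68 = 0.020631
  seal failure: 0.75 × 0.12 × 0.45 × 0.52 = 0.02106
Bayes factor = 0.020631 / 0.02106 ≈ 0.980

0.980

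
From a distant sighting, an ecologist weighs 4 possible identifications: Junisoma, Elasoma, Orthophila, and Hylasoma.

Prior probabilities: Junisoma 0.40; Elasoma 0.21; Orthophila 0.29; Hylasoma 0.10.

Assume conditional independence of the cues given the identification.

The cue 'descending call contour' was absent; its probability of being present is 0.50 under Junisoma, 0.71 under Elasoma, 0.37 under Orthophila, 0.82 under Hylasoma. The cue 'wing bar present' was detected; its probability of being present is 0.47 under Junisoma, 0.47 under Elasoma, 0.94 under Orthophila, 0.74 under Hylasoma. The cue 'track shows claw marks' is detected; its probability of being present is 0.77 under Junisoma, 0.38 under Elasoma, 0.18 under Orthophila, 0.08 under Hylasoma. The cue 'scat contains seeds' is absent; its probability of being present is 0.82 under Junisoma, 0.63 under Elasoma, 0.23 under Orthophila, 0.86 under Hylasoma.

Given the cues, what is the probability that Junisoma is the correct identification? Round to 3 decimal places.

Multiply each prior by the joint likelihood of the cue pattern (using 1 − P(present | H) for each absent cue):
  Junisoma: 0.40 × (1 − 0.50) × 0.47 × 0.77 × (1 − 0.82) = 0.013028
  Elasoma: 0.21 × (1 − 0.71) × 0.47 × 0.38 × (1 − 0.63) = 0.0040244
  Orthophila: 0.29 × (1 − 0.37) × 0.94 × 0.18 × (1 − 0.23) = 0.023803
  Hylasoma: 0.10 × (1 − 0.82) × 0.74 × 0.08 × (1 − 0.86) = 0.00014918
The unnormalized weights sum to 0.041005.
P(Junisoma | evidence) = 0.013028 / 0.041005 ≈ 0.318.

0.318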